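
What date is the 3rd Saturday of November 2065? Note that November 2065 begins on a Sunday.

November 2065 begins on a Sunday, so the first Saturday is November 7 (6 days later).
The 3rd Saturday is 2 weeks later: 7 + 14 = 21.

21 November 2065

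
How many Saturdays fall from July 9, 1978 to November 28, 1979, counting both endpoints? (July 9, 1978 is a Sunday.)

July 9, 1978 is a Sunday; the first Saturday on or after it is July 15, 1978 (6 days later).
From July 15, 1978 to November 28, 1979: 169 + 332 = 501 days (rest of 1978, to November 28, 1979 in 1979).
501 ÷ 7 = 71 full weeks with remainder 4, so 71 more Saturdays after the first → 72.

72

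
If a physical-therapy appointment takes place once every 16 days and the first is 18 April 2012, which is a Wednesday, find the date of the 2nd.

The 2nd occurrence is 1 interval after the first: 1 × 16 = 16 days after 18 April 2012.
April has 30 days — 12 days to the end of April leaves 4.
4 days into May → 4 May 2012.

4 May 2012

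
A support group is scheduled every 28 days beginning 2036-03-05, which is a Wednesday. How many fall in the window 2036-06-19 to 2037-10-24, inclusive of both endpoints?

Occurrences land 28·i days after 2036-03-05 for i = 0, 1, 2, …
2036-06-19 is 106 days after the start; 106 ÷ 28 = 3 remainder 22; since the remainder is 22, round up to i = 4. First occurrence in the window: #5 on 2036-06-25 (4×28 = 112 days in).
2037-10-24 is 598 days after the start; 598 ÷ 28 = 21 remainder 10. Last occurrence in the window: #22 on 2037-10-14.
Occurrences #5 through #22: 18 in total.

18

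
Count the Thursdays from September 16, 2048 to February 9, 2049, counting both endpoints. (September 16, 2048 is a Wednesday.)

21

September 16, 2048 is a Wednesday; the first Thursday on or after it is September 17, 2048 (1 day later).
From September 17, 2048 to February 9, 2049: 13 + 31 + 30 + 31 + 31 + 9 = 145 days (rest of September, October, November, December, January, February).
145 ÷ 7 = 20 full weeks with remainder 5, so 20 more Thursdays after the first → 21.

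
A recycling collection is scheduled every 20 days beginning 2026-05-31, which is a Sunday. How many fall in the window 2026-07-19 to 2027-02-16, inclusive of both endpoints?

Occurrences land 20·i days after 2026-05-31 for i = 0, 1, 2, …
2026-07-19 is 49 days after the start; 49 ÷ 20 = 2 remainder 9; since the remainder is 9, round up to i = 3. First occurrence in the window: #4 on 2026-07-30 (3×20 = 60 days in).
2027-02-16 is 261 days after the start; 261 ÷ 20 = 13 remainder 1. Last occurrence in the window: #14 on 2027-02-15.
Occurrences #4 through #14: 11 in total.

11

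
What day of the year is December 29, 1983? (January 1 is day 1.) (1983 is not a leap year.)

Days in months before December: 31 + 28 + 31 + 30 + 31 + 30 + 31 + 31 + 30 + 31 + 30 = 334.
Plus 29 days into December → day 363.

363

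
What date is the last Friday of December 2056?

December 29, 2056

December 2056 begins on a Friday, so the first Friday is December 1.
December 2056 has 31 days. Adding weeks: 1, 8, 15, 22, 29 — the last one ≤ 31 is the 29th.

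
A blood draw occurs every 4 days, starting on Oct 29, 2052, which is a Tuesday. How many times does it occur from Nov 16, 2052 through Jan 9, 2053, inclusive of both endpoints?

Occurrences land 4·i days after Oct 29, 2052 for i = 0, 1, 2, …
Nov 16, 2052 is 18 days after the start; 18 ÷ 4 = 4 remainder 2; since the remainder is 2, round up to i = 5. First occurrence in the window: #6 on Nov 18, 2052 (5×4 = 20 days in).
Jan 9, 2053 is 72 days after the start; 72 ÷ 4 = 18 remainder 0. Last occurrence in the window: #19 on Jan 9, 2053.
Occurrences #6 through #19: 14 in total.

14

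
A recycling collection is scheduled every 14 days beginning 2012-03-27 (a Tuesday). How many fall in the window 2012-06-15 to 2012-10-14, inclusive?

9

Occurrences land 14·i days after 2012-03-27 for i = 0, 1, 2, …
2012-06-15 is 80 days after the start; 80 ÷ 14 = 5 remainder 10; since the remainder is 10, round up to i = 6. First occurrence in the window: #7 on 2012-06-19 (6×14 = 84 days in).
2012-10-14 is 201 days after the start; 201 ÷ 14 = 14 remainder 5. Last occurrence in the window: #15 on 2012-10-09.
Occurrences #7 through #15: 9 in total.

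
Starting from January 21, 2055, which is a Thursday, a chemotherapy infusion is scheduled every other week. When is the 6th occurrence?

April 1, 2055

The 6th occurrence is 5 intervals after the first: 5 × 14 = 70 days after January 21, 2055.
January has 31 days — 10 days to the end of January leaves 60.
February has 28 days (32 left).
March has 31 days (1 left).
1 day into April → April 1, 2055.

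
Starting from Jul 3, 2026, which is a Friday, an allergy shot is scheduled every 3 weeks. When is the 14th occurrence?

The 14th occurrence is 13 intervals after the first: 13 × 21 = 273 days after Jul 3, 2026.
Jul has 31 days — 28 days to the end of Jul leaves 245.
Aug has 31 days (214 left).
Sep has 30 days (184 left).
Oct has 31 days (153 left).
Nov has 30 days (123 left).
Dec has 31 days (92 left).
Jan has 31 days (61 left).
Feb has 28 days (33 left).
Mar has 31 days (2 left).
2 days into Apr → Apr 2, 2027.

Apr 2, 2027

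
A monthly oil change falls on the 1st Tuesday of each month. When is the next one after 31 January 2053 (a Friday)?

4 February 2053

January 2053 starts on a Wednesday, so its 1st Tuesday is 7 January 2053 (6 days in).
That is not after 31 January 2053, so look at February 2053.
February 2053 starts on a Saturday, so its 1st Tuesday is 4 February 2053 (3 days in).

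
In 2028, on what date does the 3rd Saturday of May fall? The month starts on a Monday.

May 2028 begins on a Monday, so the first Saturday is May 6 (5 days later).
The 3rd Saturday is 2 weeks later: 6 + 14 = 20.

20 May 2028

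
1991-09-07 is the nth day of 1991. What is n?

Days in months before September: 31 + 28 + 31 + 30 + 31 + 30 + 31 + 31 = 243.
Plus 7 days into September → day 250.

250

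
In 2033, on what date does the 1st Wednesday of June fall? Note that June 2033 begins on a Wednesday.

June 2033 begins on a Wednesday, so the first Wednesday is June 1.

June 1, 2033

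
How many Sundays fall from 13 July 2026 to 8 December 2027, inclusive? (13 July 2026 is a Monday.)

13 July 2026 is a Monday; the first Sunday on or after it is 19 July 2026 (6 days later).
From 19 July 2026 to 8 December 2027: 165 + 342 = 507 days (rest of 2026, to 8 December 2027 in 2027).
507 ÷ 7 = 72 full weeks with remainder 3, so 72 more Sundays after the first → 73.

73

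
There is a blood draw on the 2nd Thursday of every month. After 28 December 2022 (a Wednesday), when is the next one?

12 January 2023

December 2022 starts on a Thursday; its first Thursday is the 1st, so the 2nd Thursday is the 8th — 8 December 2022.
That is not after 28 December 2022, so look at January 2023.
January 2023 starts on a Sunday; its first Thursday is the 5th, so the 2nd Thursday is the 12th — 12 January 2023.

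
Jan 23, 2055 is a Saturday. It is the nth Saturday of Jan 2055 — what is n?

Day 23 falls in week ⌈23/7⌉ of the month.
Days 1–7 hold the 1st Saturday, 8–14 the 2nd, 15–21 the 3rd, 22–28 the 4th, 29–31 the 5th.
23 is in the range for the 4th.

4th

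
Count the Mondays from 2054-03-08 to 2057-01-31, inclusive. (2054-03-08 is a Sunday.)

2054-03-08 is a Sunday; the first Monday on or after it is 2054-03-09 (1 day later).
From 2054-03-09 to 2057-01-31: 297 + 365 + 366 + 31 = 1059 days (rest of 2054, 2055, 2056, to 2057-01-31 in 2057).
1059 ÷ 7 = 151 full weeks with remainder 2, so 151 more Mondays after the first → 152.

152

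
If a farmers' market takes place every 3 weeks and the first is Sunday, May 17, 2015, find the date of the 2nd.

The 2nd occurrence is 1 interval after the first: 1 × 21 = 21 days after May 17, 2015.
May has 31 days — 14 days to the end of May leaves 7.
7 days into June → June 7, 2015.

June 7, 2015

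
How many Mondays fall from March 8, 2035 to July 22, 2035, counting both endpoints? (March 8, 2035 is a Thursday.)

19

March 8, 2035 is a Thursday; the first Monday on or after it is March 12, 2035 (4 days later).
From March 12, 2035 to July 22, 2035: 19 + 30 + 31 + 30 + 22 = 132 days (rest of March, April, May, June, July).
132 ÷ 7 = 18 full weeks with remainder 6, so 18 more Mondays after the first → 19.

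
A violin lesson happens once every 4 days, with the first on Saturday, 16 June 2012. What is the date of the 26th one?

The 26th occurrence is 25 intervals after the first: 25 × 4 = 100 days after 16 June 2012.
June has 30 days — 14 days to the end of June leaves 86.
July has 31 days (55 left).
August has 31 days (24 left).
24 days into September → 24 September 2012.

24 September 2012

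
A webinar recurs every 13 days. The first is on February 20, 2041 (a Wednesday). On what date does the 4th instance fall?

March 31, 2041

The 4th occurrence is 3 intervals after the first: 3 × 13 = 39 days after February 20, 2041.
February has 28 days — 8 days to the end of February leaves 31.
31 days into March → March 31, 2041.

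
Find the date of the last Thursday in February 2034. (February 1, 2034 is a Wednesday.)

2034-02-23

February 2034 begins on a Wednesday, so the first Thursday is February 2 (1 day later).
February 2034 has 28 days. Adding weeks: 2, 9, 16, 23 — the last one ≤ 28 is the 23rd.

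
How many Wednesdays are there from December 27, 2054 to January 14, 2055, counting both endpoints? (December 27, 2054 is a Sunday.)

3

December 27, 2054 is a Sunday; the first Wednesday on or after it is December 30, 2054 (3 days later).
From December 30, 2054 to January 14, 2055: 1 + 14 = 15 days (rest of December, January).
15 ÷ 7 = 2 full weeks with remainder 1, so 2 more Wednesdays after the first → 3.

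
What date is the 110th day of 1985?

Jan has 31 days (110 − 31 = 79 remain).
Feb has 28 days (79 − 28 = 51 remain).
Mar has 31 days (51 − 31 = 20 remain).
20 into Apr → Apr 20.

Apr 20, 1985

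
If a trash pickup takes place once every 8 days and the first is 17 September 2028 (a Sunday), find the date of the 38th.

The 38th occurrence is 37 intervals after the first: 37 × 8 = 296 days after 17 September 2028.
September has 30 days — 13 days to the end of September leaves 283.
October has 31 days (252 left).
November has 30 days (222 left).
December has 31 days (191 left).
January has 31 days (160 left).
February has 28 days (132 left).
March has 31 days (101 left).
April has 30 days (71 left).
May has 31 days (40 left).
June has 30 days (10 left).
10 days into July → 10 July 2029.

10 July 2029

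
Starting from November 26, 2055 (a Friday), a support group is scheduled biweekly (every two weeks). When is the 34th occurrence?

The 34th occurrence is 33 intervals after the first: 33 × 14 = 462 days after November 26, 2055.
November has 30 days — 4 days to the end of November leaves 458.
From end of November to end of 2055 is 31 days (427 left).
2056 has 366 days (61 left).
January has 31 days (30 left).
February has 28 days (2 left).
2 days into March → March 2, 2057.

March 2, 2057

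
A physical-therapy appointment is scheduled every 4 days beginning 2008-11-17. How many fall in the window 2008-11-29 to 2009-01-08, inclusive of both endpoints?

11

Occurrences land 4·i days after 2008-11-17 for i = 0, 1, 2, …
2008-11-29 is 12 days after the start; 12 ÷ 4 = 3 remainder 0. First occurrence in the window: #4 on 2008-11-29 (3×4 = 12 days in).
2009-01-08 is 52 days after the start; 52 ÷ 4 = 13 remainder 0. Last occurrence in the window: #14 on 2009-01-08.
Occurrences #4 through #14: 11 in total.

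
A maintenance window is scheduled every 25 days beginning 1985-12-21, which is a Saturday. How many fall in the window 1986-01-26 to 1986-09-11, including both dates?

Occurrences land 25·i days after 1985-12-21 for i = 0, 1, 2, …
1986-01-26 is 36 days after the start; 36 ÷ 25 = 1 remainder 11; since the remainder is 11, round up to i = 2. First occurrence in the window: #3 on 1986-02-09 (2×25 = 50 days in).
1986-09-11 is 264 days after the start; 264 ÷ 25 = 10 remainder 14. Last occurrence in the window: #11 on 1986-08-28.
Occurrences #3 through #11: 9 in total.

9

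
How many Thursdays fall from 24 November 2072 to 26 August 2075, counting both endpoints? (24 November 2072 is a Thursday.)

24 November 2072 is a Thursday; the first Thursday on or after it is 24 November 2072.
From 24 November 2072 to 26 August 2075: 37 + 365 + 365 + 238 = 1005 days (rest of 2072, 2073, 2074, to 26 August 2075 in 2075).
1005 ÷ 7 = 143 full weeks with remainder 4, so 143 more Thursdays after the first → 144.

144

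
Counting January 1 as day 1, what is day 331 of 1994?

November 27, 1994

January has 31 days (331 − 31 = 300 remain).
February has 28 days (300 − 28 = 272 remain).
March has 31 days (272 − 31 = 241 remain).
April has 30 days (241 − 30 = 211 remain).
May has 31 days (211 − 31 = 180 remain).
June has 30 days (180 − 30 = 150 remain).
July has 31 days (150 − 31 = 119 remain).
August has 31 days (119 − 31 = 88 remain).
September has 30 days (88 − 30 = 58 remain).
October has 31 days (58 − 31 = 27 remain).
27 into November → November 27.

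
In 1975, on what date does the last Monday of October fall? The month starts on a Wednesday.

October 1975 begins on a Wednesday, so the first Monday is October 6 (5 days later).
October 1975 has 31 days. Adding weeks: 6, 13, 20, 27 — the last one ≤ 31 is the 27th.

27 October 1975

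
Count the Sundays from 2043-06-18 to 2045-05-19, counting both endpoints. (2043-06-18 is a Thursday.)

100

2043-06-18 is a Thursday; the first Sunday on or after it is 2043-06-21 (3 days later).
From 2043-06-21 to 2045-05-19: 193 + 366 + 139 = 698 days (rest of 2043, 2044, to 2045-05-19 in 2045).
698 ÷ 7 = 99 full weeks with remainder 5, so 99 more Sundays after the first → 100.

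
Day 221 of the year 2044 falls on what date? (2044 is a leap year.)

January has 31 days (221 − 31 = 190 remain).
February has 29 days (190 − 29 = 161 remain).
March has 31 days (161 − 31 = 130 remain).
April has 30 days (130 − 30 = 100 remain).
May has 31 days (100 − 31 = 69 remain).
June has 30 days (69 − 30 = 39 remain).
July has 31 days (39 − 31 = 8 remain).
8 into August → August 8.

August 8, 2044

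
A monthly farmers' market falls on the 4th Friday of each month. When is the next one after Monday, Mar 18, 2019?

Mar 2019 starts on a Friday; its first Friday is the 1st, so the 4th Friday is the 22nd — Mar 22, 2019.
Mar 22, 2019 is after Mar 18, 2019, so that is the next one.

Mar 22, 2019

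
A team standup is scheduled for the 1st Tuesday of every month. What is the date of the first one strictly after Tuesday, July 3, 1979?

July 1979 starts on a Sunday, so its 1st Tuesday is July 3, 1979 (2 days in).
That is not after July 3, 1979, so look at August 1979.
August 1979 starts on a Wednesday, so its 1st Tuesday is August 7, 1979 (6 days in).

August 7, 1979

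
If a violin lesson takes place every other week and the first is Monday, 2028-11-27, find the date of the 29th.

2029-12-24

The 29th occurrence is 28 intervals after the first: 28 × 14 = 392 days after 2028-11-27.
November has 30 days — 3 days to the end of November leaves 389.
December has 31 days (358 left).
January has 31 days (327 left).
February has 28 days (299 left).
March has 31 days (268 left).
April has 30 days (238 left).
May has 31 days (207 left).
June has 30 days (177 left).
July has 31 days (146 left).
August has 31 days (115 left).
September has 30 days (85 left).
October has 31 days (54 left).
November has 30 days (24 left).
24 days into December → 2029-12-24.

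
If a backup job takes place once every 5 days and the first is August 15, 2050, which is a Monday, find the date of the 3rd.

August 25, 2050

The 3rd occurrence is 2 intervals after the first: 2 × 5 = 10 days after August 15, 2050.
10 days later is August 25, 2050.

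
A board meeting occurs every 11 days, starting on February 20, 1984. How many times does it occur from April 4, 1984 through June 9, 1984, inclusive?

Occurrences land 11·i days after February 20, 1984 for i = 0, 1, 2, …
April 4, 1984 is 44 days after the start; 44 ÷ 11 = 4 remainder 0. First occurrence in the window: #5 on April 4, 1984 (4×11 = 44 days in).
June 9, 1984 is 110 days after the start; 110 ÷ 11 = 10 remainder 0. Last occurrence in the window: #11 on June 9, 1984.
Occurrences #5 through #11: 7 in total.

7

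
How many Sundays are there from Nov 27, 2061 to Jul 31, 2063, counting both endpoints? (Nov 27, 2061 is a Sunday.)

88

Nov 27, 2061 is a Sunday; the first Sunday on or after it is Nov 27, 2061.
From Nov 27, 2061 to Jul 31, 2063: 34 + 365 + 212 = 611 days (rest of 2061, 2062, to Jul 31, 2063 in 2063).
611 ÷ 7 = 87 full weeks with remainder 2, so 87 more Sundays after the first → 88.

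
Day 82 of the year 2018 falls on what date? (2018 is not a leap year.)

January has 31 days (82 − 31 = 51 remain).
February has 28 days (51 − 28 = 23 remain).
23 into March → March 23.

23 March 2018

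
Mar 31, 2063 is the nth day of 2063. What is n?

Days in months before Mar: 31 + 28 = 59.
Plus 31 days into Mar → day 90.

90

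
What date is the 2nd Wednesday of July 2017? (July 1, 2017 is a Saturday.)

July 12, 2017

July 2017 begins on a Saturday, so the first Wednesday is July 5 (4 days later).
The 2nd Wednesday is 1 weeks later: 5 + 7 = 12.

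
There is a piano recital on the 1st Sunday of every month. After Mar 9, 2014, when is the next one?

Apr 6, 2014

Mar 2014 starts on a Saturday, so its 1st Sunday is Mar 2, 2014 (1 day in).
That is not after Mar 9, 2014, so look at Apr 2014.
Apr 2014 starts on a Tuesday, so its 1st Sunday is Apr 6, 2014 (5 days in).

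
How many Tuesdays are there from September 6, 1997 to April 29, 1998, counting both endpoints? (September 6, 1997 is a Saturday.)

34

September 6, 1997 is a Saturday; the first Tuesday on or after it is September 9, 1997 (3 days later).
From September 9, 1997 to April 29, 1998: 21 + 31 + 30 + 31 + 31 + 28 + 31 + 29 = 232 days (rest of September, October, November, December, January, February, March, April).
232 ÷ 7 = 33 full weeks with remainder 1, so 33 more Tuesdays after the first → 34.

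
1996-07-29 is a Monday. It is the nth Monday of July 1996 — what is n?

5th

Day 29 falls in week ⌈29/7⌉ of the month.
Days 1–7 hold the 1st Monday, 8–14 the 2nd, 15–21 the 3rd, 22–28 the 4th, 29–31 the 5th.
29 is in the range for the 5th.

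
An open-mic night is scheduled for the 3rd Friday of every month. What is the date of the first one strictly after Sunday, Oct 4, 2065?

Oct 16, 2065

Oct 2065 starts on a Thursday; its first Friday is the 2nd, so the 3rd Friday is the 16th — Oct 16, 2065.
Oct 16, 2065 is after Oct 4, 2065, so that is the next one.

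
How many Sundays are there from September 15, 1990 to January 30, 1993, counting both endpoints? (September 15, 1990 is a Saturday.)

124

September 15, 1990 is a Saturday; the first Sunday on or after it is September 16, 1990 (1 day later).
From September 16, 1990 to January 30, 1993: 106 + 365 + 366 + 30 = 867 days (rest of 1990, 1991, 1992, to January 30, 1993 in 1993).
867 ÷ 7 = 123 full weeks with remainder 6, so 123 more Sundays after the first → 124.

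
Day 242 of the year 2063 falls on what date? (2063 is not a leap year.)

30 August 2063

January has 31 days (242 − 31 = 211 remain).
February has 28 days (211 − 28 = 183 remain).
March has 31 days (183 − 31 = 152 remain).
April has 30 days (152 − 30 = 122 remain).
May has 31 days (122 − 31 = 91 remain).
June has 30 days (91 − 30 = 61 remain).
July has 31 days (61 − 31 = 30 remain).
30 into August → August 30.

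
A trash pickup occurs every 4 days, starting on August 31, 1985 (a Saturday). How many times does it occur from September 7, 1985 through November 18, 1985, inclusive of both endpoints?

18

Occurrences land 4·i days after August 31, 1985 for i = 0, 1, 2, …
September 7, 1985 is 7 days after the start; 7 ÷ 4 = 1 remainder 3; since the remainder is 3, round up to i = 2. First occurrence in the window: #3 on September 8, 1985 (2×4 = 8 days in).
November 18, 1985 is 79 days after the start; 79 ÷ 4 = 19 remainder 3. Last occurrence in the window: #20 on November 15, 1985.
Occurrences #3 through #20: 18 in total.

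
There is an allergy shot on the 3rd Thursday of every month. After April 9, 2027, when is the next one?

April 2027 starts on a Thursday; its first Thursday is the 1st, so the 3rd Thursday is the 15th — April 15, 2027.
April 15, 2027 is after April 9, 2027, so that is the next one.

April 15, 2027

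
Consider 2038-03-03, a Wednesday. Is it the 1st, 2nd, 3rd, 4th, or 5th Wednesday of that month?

Day 3 falls in week ⌈3/7⌉ of the month.
Days 1–7 hold the 1st Wednesday, 8–14 the 2nd, 15–21 the 3rd, 22–28 the 4th, 29–31 the 5th.
3 is in the range for the 1st.

1st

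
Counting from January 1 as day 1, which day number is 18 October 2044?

292

Days in months before October: 31 + 29 + 31 + 30 + 31 + 30 + 31 + 31 + 30 = 274.
Plus 18 days into October → day 292.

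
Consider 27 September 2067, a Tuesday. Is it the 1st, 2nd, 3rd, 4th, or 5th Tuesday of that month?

4th

Day 27 falls in week ⌈27/7⌉ of the month.
Days 1–7 hold the 1st Tuesday, 8–14 the 2nd, 15–21 the 3rd, 22–28 the 4th, 29–31 the 5th.
27 is in the range for the 4th.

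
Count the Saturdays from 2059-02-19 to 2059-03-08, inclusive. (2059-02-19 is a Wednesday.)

2059-02-19 is a Wednesday; the first Saturday on or after it is 2059-02-22 (3 days later).
From 2059-02-22 to 2059-03-08: 6 + 8 = 14 days (rest of February, March).
14 ÷ 7 = 2 full weeks with remainder 0, so 2 more Saturdays after the first → 3.

3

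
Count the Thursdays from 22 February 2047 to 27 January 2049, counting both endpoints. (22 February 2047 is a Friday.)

22 February 2047 is a Friday; the first Thursday on or after it is 28 February 2047 (6 days later).
From 28 February 2047 to 27 January 2049: 306 + 366 + 27 = 699 days (rest of 2047, 2048, to 27 January 2049 in 2049).
699 ÷ 7 = 99 full weeks with remainder 6, so 99 more Thursdays after the first → 100.

100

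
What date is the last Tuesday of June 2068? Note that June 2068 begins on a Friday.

2068-06-26

June 2068 begins on a Friday, so the first Tuesday is June 5 (4 days later).
June 2068 has 30 days. Adding weeks: 5, 12, 19, 26 — the last one ≤ 30 is the 26th.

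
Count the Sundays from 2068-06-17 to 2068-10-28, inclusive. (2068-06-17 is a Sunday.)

2068-06-17 is a Sunday; the first Sunday on or after it is 2068-06-17.
From 2068-06-17 to 2068-10-28: 13 + 31 + 31 + 30 + 28 = 133 days (rest of June, July, August, September, October).
133 ÷ 7 = 19 full weeks with remainder 0, so 19 more Sundays after the first → 20.

20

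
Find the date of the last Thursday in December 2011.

December 2011 begins on a Thursday, so the first Thursday is December 1.
December 2011 has 31 days. Adding weeks: 1, 8, 15, 22, 29 — the last one ≤ 31 is the 29th.

2011-12-29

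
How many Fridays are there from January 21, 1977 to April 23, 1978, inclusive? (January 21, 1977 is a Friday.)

66

January 21, 1977 is a Friday; the first Friday on or after it is January 21, 1977.
From January 21, 1977 to April 23, 1978: 344 + 113 = 457 days (rest of 1977, to April 23, 1978 in 1978).
457 ÷ 7 = 65 full weeks with remainder 2, so 65 more Fridays after the first → 66.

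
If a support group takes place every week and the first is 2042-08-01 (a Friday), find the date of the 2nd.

2042-08-08

The 2nd occurrence is 1 interval after the first: 1 × 7 = 7 days after 2042-08-01.
7 days later is 2042-08-08.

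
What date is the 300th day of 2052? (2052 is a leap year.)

26 October 2052

January has 31 days (300 − 31 = 269 remain).
February has 29 days (269 − 29 = 240 remain).
March has 31 days (240 − 31 = 209 remain).
April has 30 days (209 − 30 = 179 remain).
May has 31 days (179 − 31 = 148 remain).
June has 30 days (148 − 30 = 118 remain).
July has 31 days (118 − 31 = 87 remain).
August has 31 days (87 − 31 = 56 remain).
September has 30 days (56 − 30 = 26 remain).
26 into October → October 26.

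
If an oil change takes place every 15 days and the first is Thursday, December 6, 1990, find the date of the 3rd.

The 3rd occurrence is 2 intervals after the first: 2 × 15 = 30 days after December 6, 1990.
December has 31 days — 25 days to the end of December leaves 5.
5 days into January → January 5, 1991.

January 5, 1991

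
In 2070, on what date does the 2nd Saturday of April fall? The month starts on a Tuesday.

April 2070 begins on a Tuesday, so the first Saturday is April 5 (4 days later).
The 2nd Saturday is 1 weeks later: 5 + 7 = 12.

April 12, 2070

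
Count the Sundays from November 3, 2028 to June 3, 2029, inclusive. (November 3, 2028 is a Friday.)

November 3, 2028 is a Friday; the first Sunday on or after it is November 5, 2028 (2 days later).
From November 5, 2028 to June 3, 2029: 25 + 31 + 31 + 28 + 31 + 30 + 31 + 3 = 210 days (rest of November, December, January, February, March, April, May, June).
210 ÷ 7 = 30 full weeks with remainder 0, so 30 more Sundays after the first → 31.

31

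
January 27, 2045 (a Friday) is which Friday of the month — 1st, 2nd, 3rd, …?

4th

Day 27 falls in week ⌈27/7⌉ of the month.
Days 1–7 hold the 1st Friday, 8–14 the 2nd, 15–21 the 3rd, 22–28 the 4th, 29–31 the 5th.
27 is in the range for the 4th.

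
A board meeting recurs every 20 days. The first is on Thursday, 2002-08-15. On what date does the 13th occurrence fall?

The 13th occurrence is 12 intervals after the first: 12 × 20 = 240 days after 2002-08-15.
August has 31 days — 16 days to the end of August leaves 224.
September has 30 days (194 left).
October has 31 days (163 left).
November has 30 days (133 left).
December has 31 days (102 left).
January has 31 days (71 left).
February has 28 days (43 left).
March has 31 days (12 left).
12 days into April → 2003-04-12.

2003-04-12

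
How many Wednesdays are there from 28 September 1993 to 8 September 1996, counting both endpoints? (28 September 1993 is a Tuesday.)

28 September 1993 is a Tuesday; the first Wednesday on or after it is 29 September 1993 (1 day later).
From 29 September 1993 to 8 September 1996: 93 + 365 + 365 + 252 = 1075 days (rest of 1993, 1994, 1995, to 8 September 1996 in 1996).
1075 ÷ 7 = 153 full weeks with remainder 4, so 153 more Wednesdays after the first → 154.

154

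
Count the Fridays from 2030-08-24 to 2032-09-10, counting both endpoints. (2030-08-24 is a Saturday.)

107

2030-08-24 is a Saturday; the first Friday on or after it is 2030-08-30 (6 days later).
From 2030-08-30 to 2032-09-10: 123 + 365 + 254 = 742 days (rest of 2030, 2031, to 2032-09-10 in 2032).
742 ÷ 7 = 106 full weeks with remainder 0, so 106 more Fridays after the first → 107.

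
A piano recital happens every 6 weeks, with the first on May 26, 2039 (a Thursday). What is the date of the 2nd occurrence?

The 2nd occurrence is 1 interval after the first: 1 × 42 = 42 days after May 26, 2039.
May has 31 days — 5 days to the end of May leaves 37.
Jun has 30 days (7 left).
7 days into Jul → Jul 7, 2039.

Jul 7, 2039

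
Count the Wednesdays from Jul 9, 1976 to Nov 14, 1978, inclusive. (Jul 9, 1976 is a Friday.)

Jul 9, 1976 is a Friday; the first Wednesday on or after it is Jul 14, 1976 (5 days later).
From Jul 14, 1976 to Nov 14, 1978: 170 + 365 + 318 = 853 days (rest of 1976, 1977, to Nov 14, 1978 in 1978).
853 ÷ 7 = 121 full weeks with remainder 6, so 121 more Wednesdays after the first → 122.

122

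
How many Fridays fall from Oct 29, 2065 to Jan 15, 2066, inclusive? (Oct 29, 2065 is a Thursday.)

12

Oct 29, 2065 is a Thursday; the first Friday on or after it is Oct 30, 2065 (1 day later).
From Oct 30, 2065 to Jan 15, 2066: 1 + 30 + 31 + 15 = 77 days (rest of Oct, Nov, Dec, Jan).
77 ÷ 7 = 11 full weeks with remainder 0, so 11 more Fridays after the first → 12.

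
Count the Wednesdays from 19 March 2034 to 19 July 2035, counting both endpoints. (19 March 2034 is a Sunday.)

70

19 March 2034 is a Sunday; the first Wednesday on or after it is 22 March 2034 (3 days later).
From 22 March 2034 to 19 July 2035: 284 + 200 = 484 days (rest of 2034, to 19 July 2035 in 2035).
484 ÷ 7 = 69 full weeks with remainder 1, so 69 more Wednesdays after the first → 70.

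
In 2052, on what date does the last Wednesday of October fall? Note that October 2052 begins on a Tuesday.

2052-10-30

October 2052 begins on a Tuesday, so the first Wednesday is October 2 (1 day later).
October 2052 has 31 days. Adding weeks: 2, 9, 16, 23, 30 — the last one ≤ 31 is the 30th.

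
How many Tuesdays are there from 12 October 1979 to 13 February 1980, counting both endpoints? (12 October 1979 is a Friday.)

12 October 1979 is a Friday; the first Tuesday on or after it is 16 October 1979 (4 days later).
From 16 October 1979 to 13 February 1980: 15 + 30 + 31 + 31 + 13 = 120 days (rest of October, November, December, January, February).
120 ÷ 7 = 17 full weeks with remainder 1, so 17 more Tuesdays after the first → 18.

18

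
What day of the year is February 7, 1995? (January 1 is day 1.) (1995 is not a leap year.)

38

Days in months before February: 31 = 31.
Plus 7 days into February → day 38.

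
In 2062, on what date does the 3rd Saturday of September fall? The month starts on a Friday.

September 2062 begins on a Friday, so the first Saturday is September 2 (1 day later).
The 3rd Saturday is 2 weeks later: 2 + 14 = 16.

September 16, 2062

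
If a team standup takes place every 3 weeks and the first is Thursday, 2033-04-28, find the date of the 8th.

2033-09-22

The 8th occurrence is 7 intervals after the first: 7 × 21 = 147 days after 2033-04-28.
April has 30 days — 2 days to the end of April leaves 145.
May has 31 days (114 left).
June has 30 days (84 left).
July has 31 days (53 left).
August has 31 days (22 left).
22 days into September → 2033-09-22.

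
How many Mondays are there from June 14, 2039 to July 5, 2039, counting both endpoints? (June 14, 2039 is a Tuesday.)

3

June 14, 2039 is a Tuesday; the first Monday on or after it is June 20, 2039 (6 days later).
From June 20, 2039 to July 5, 2039: 10 + 5 = 15 days (rest of June, July).
15 ÷ 7 = 2 full weeks with remainder 1, so 2 more Mondays after the first → 3.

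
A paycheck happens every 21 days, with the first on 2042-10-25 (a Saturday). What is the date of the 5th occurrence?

The 5th occurrence is 4 intervals after the first: 4 × 21 = 84 days after 2042-10-25.
October has 31 days — 6 days to the end of October leaves 78.
November has 30 days (48 left).
December has 31 days (17 left).
17 days into January → 2043-01-17.

2043-01-17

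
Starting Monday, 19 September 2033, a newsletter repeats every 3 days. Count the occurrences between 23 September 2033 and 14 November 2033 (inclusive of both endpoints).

Occurrences land 3·i days after 19 September 2033 for i = 0, 1, 2, …
23 September 2033 is 4 days after the start; 4 ÷ 3 = 1 remainder 1; since the remainder is 1, round up to i = 2. First occurrence in the window: #3 on 25 September 2033 (2×3 = 6 days in).
14 November 2033 is 56 days after the start; 56 ÷ 3 = 18 remainder 2. Last occurrence in the window: #19 on 12 November 2033.
Occurrences #3 through #19: 17 in total.

17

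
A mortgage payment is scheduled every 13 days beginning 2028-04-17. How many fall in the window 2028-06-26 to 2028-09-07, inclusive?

6

Occurrences land 13·i days after 2028-04-17 for i = 0, 1, 2, …
2028-06-26 is 70 days after the start; 70 ÷ 13 = 5 remainder 5; since the remainder is 5, round up to i = 6. First occurrence in the window: #7 on 2028-07-04 (6×13 = 78 days in).
2028-09-07 is 143 days after the start; 143 ÷ 13 = 11 remainder 0. Last occurrence in the window: #12 on 2028-09-07.
Occurrences #7 through #12: 6 in total.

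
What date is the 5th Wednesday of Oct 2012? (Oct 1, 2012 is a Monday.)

Oct 31, 2012

Oct 2012 begins on a Monday, so the first Wednesday is Oct 3 (2 days later).
The 5th Wednesday is 4 weeks later: 3 + 28 = 31.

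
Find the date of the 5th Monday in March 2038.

March 29, 2038

The first Monday of March 2038 is March 1.
The 5th Monday is 4 weeks later: 1 + 28 = 29.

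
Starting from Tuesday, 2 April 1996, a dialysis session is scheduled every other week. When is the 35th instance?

The 35th occurrence is 34 intervals after the first: 34 × 14 = 476 days after 2 April 1996.
April has 30 days — 28 days to the end of April leaves 448.
From end of April to end of 1996 is 245 days (203 left).
January has 31 days (172 left).
February has 28 days (144 left).
March has 31 days (113 left).
April has 30 days (83 left).
May has 31 days (52 left).
June has 30 days (22 left).
22 days into July → 22 July 1997.

22 July 1997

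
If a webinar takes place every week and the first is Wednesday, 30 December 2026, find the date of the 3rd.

13 January 2027

The 3rd occurrence is 2 intervals after the first: 2 × 7 = 14 days after 30 December 2026.
December has 31 days — 1 day to the end of December leaves 13.
13 days into January → 13 January 2027.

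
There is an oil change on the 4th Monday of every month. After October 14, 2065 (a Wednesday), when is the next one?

October 2065 starts on a Thursday; its first Monday is the 5th, so the 4th Monday is the 26th — October 26, 2065.
October 26, 2065 is after October 14, 2065, so that is the next one.

October 26, 2065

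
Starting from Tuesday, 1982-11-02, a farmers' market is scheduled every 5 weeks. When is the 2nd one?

1982-12-07

The 2nd occurrence is 1 interval after the first: 1 × 35 = 35 days after 1982-11-02.
November has 30 days — 28 days to the end of November leaves 7.
7 days into December → 1982-12-07.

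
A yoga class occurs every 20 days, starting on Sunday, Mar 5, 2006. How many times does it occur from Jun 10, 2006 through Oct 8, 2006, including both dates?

6

Occurrences land 20·i days after Mar 5, 2006 for i = 0, 1, 2, …
Jun 10, 2006 is 97 days after the start; 97 ÷ 20 = 4 remainder 17; since the remainder is 17, round up to i = 5. First occurrence in the window: #6 on Jun 13, 2006 (5×20 = 100 days in).
Oct 8, 2006 is 217 days after the start; 217 ÷ 20 = 10 remainder 17. Last occurrence in the window: #11 on Sep 21, 2006.
Occurrences #6 through #11: 6 in total.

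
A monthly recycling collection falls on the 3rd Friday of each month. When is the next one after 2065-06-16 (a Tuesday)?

2065-06-19

June 2065 starts on a Monday; its first Friday is the 5th, so the 3rd Friday is the 19th — 2065-06-19.
2065-06-19 is after 2065-06-16, so that is the next one.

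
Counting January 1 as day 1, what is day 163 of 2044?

11 June 2044

January has 31 days (163 − 31 = 132 remain).
February has 29 days (132 − 29 = 103 remain).
March has 31 days (103 − 31 = 72 remain).
April has 30 days (72 − 30 = 42 remain).
May has 31 days (42 − 31 = 11 remain).
11 into June → June 11.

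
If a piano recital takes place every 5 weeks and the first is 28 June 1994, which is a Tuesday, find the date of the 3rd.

The 3rd occurrence is 2 intervals after the first: 2 × 35 = 70 days after 28 June 1994.
June has 30 days — 2 days to the end of June leaves 68.
July has 31 days (37 left).
August has 31 days (6 left).
6 days into September → 6 September 1994.

6 September 1994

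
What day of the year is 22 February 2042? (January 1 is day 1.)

Days in months before February: 31 = 31.
Plus 22 days into February → day 53.

53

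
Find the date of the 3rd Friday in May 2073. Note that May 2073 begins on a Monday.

May 2073 begins on a Monday, so the first Friday is May 5 (4 days later).
The 3rd Friday is 2 weeks later: 5 + 14 = 19.

May 19, 2073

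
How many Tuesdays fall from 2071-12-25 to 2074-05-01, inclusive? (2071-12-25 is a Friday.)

2071-12-25 is a Friday; the first Tuesday on or after it is 2071-12-29 (4 days later).
From 2071-12-29 to 2074-05-01: 2 + 366 + 365 + 121 = 854 days (rest of 2071, 2072, 2073, to 2074-05-01 in 2074).
854 ÷ 7 = 122 full weeks with remainder 0, so 122 more Tuesdays after the first → 123.

123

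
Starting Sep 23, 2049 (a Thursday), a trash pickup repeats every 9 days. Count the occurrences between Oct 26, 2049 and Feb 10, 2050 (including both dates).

12

Occurrences land 9·i days after Sep 23, 2049 for i = 0, 1, 2, …
Oct 26, 2049 is 33 days after the start; 33 ÷ 9 = 3 remainder 6; since the remainder is 6, round up to i = 4. First occurrence in the window: #5 on Oct 29, 2049 (4×9 = 36 days in).
Feb 10, 2050 is 140 days after the start; 140 ÷ 9 = 15 remainder 5. Last occurrence in the window: #16 on Feb 5, 2050.
Occurrences #5 through #16: 12 in total.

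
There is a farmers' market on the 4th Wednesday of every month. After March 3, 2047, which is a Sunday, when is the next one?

March 2047 starts on a Friday; its first Wednesday is the 6th, so the 4th Wednesday is the 27th — March 27, 2047.
March 27, 2047 is after March 3, 2047, so that is the next one.

March 27, 2047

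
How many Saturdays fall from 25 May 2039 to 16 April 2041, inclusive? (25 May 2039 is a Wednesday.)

25 May 2039 is a Wednesday; the first Saturday on or after it is 28 May 2039 (3 days later).
From 28 May 2039 to 16 April 2041: 217 + 366 + 106 = 689 days (rest of 2039, 2040, to 16 April 2041 in 2041).
689 ÷ 7 = 98 full weeks with remainder 3, so 98 more Saturdays after the first → 99.

99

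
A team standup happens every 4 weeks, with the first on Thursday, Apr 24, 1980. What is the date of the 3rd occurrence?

The 3rd occurrence is 2 intervals after the first: 2 × 28 = 56 days after Apr 24, 1980.
Apr has 30 days — 6 days to the end of Apr leaves 50.
May has 31 days (19 left).
19 days into Jun → Jun 19, 1980.

Jun 19, 1980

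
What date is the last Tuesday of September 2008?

September 30, 2008

September 2008 begins on a Monday, so the first Tuesday is September 2 (1 day later).
September 2008 has 30 days. Adding weeks: 2, 9, 16, 23, 30 — the last one ≤ 30 is the 30th.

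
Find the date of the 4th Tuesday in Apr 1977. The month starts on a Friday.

Apr 1977 begins on a Friday, so the first Tuesday is Apr 5 (4 days later).
The 4th Tuesday is 3 weeks later: 5 + 21 = 26.

Apr 26, 1977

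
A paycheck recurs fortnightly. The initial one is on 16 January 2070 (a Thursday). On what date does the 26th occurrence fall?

The 26th occurrence is 25 intervals after the first: 25 × 14 = 350 days after 16 January 2070.
January has 31 days — 15 days to the end of January leaves 335.
February has 28 days (307 left).
March has 31 days (276 left).
April has 30 days (246 left).
May has 31 days (215 left).
June has 30 days (185 left).
July has 31 days (154 left).
August has 31 days (123 left).
September has 30 days (93 left).
October has 31 days (62 left).
November has 30 days (32 left).
December has 31 days (1 left).
1 day into January → 1 January 2071.

1 January 2071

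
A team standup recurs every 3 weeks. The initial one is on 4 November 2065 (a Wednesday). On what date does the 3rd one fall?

16 December 2065

The 3rd occurrence is 2 intervals after the first: 2 × 21 = 42 days after 4 November 2065.
November has 30 days — 26 days to the end of November leaves 16.
16 days into December → 16 December 2065.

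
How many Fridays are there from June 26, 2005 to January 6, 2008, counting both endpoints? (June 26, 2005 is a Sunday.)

132

June 26, 2005 is a Sunday; the first Friday on or after it is July 1, 2005 (5 days later).
From July 1, 2005 to January 6, 2008: 183 + 365 + 365 + 6 = 919 days (rest of 2005, 2006, 2007, to January 6, 2008 in 2008).
919 ÷ 7 = 131 full weeks with remainder 2, so 131 more Fridays after the first → 132.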